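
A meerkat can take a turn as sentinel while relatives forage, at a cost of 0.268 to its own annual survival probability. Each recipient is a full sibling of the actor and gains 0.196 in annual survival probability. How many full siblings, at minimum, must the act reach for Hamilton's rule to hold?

3

r to a full sibling = 1/2 (full sibs share both parents — two paths of length 2: r = 2·(1/2)^2 = 1/2).
Hamilton's rule: n·r·B > C  ⇒  n > C/(r·B) = 0.268/(0.5·0.196) = 2.735.
The smallest integer exceeding 2.735 is 3.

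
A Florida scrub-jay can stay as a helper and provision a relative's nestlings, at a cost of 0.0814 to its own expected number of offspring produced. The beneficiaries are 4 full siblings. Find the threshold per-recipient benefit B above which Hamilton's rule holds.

r to a full sibling = 0.5 (full sibs share both parents — two paths of length 2: r = 2·(1/2)^2 = 1/2).
Hamilton's rule with n recipients of equal r: n·r·B > C, so B > C/(n·r) = 0.0814/(4·0.5) = 0.0407.

0.0407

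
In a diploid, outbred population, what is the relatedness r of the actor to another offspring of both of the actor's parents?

0.5

Each parent–offspring link contributes a factor of 1/2, and independent paths through distinct common ancestors add.
Full sibs share both parents — two paths of length 2: r = 2·(1/2)^2 = 1/2.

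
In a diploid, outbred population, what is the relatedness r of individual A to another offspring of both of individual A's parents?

Each parent–offspring link contributes a factor of 1/2, and independent paths through distinct common ancestors add.
Full sibs share both parents — two paths of length 2: r = 2·(1/2)^2 = 1/2.

0.5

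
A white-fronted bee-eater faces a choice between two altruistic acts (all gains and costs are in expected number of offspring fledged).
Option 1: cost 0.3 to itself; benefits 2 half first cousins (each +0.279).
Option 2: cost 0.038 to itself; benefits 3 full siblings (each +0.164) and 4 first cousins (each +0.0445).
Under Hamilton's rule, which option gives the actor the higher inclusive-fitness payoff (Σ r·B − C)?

Option 1: r to a half first cousin = 0.0625.
Option 1: Σ r·B − C = (2·0.0625·0.279) − 0.3 = -0.265125.
Option 2: r to a full sibling = 0.5.
Option 2: r to a first cousin = 0.125.
Option 2: Σ r·B − C = (3·0.5·0.164 + 4·0.125·0.0445) − 0.038 = 0.23025.
Option 2 has the higher net inclusive-fitness payoff.

Option 2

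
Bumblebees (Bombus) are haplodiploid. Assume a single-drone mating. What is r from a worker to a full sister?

0.75

Haplodiploid full sisters inherit their father's entire haploid genome identically (contributing 1/2) and on average half of their mother's contribution (1/2 · 1/2 = 1/4); r = 1/2 + 1/4 = 3/4.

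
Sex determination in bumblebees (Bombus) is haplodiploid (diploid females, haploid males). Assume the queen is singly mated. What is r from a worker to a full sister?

Haplodiploid full sisters inherit their father's entire haploid genome identically (contributing 1/2) and on average half of their mother's contribution (1/2 · 1/2 = 1/4); r = 1/2 + 1/4 = 3/4.

0.75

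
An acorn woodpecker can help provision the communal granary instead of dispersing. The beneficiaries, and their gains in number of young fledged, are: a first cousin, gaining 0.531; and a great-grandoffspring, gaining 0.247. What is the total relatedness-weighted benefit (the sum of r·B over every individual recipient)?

0.09725

r to a first cousin = 0.125 (first cousins share one grandparent pair — two paths of length 4: r = 2·(1/2)^4 = 1/8).
r to a great-grandoffspring = 0.125 (three parent–offspring links: r = (1/2)^3 = 1/8).
Summing one r·B term per recipient: 1·0.125·0.531 + 1·0.125·0.247 = 0.09725.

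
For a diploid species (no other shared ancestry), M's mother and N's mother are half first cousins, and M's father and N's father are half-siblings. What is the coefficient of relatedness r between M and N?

0.078125

Independent pedigree routes through distinct common ancestors add.
M and N are related in two ways: half second cousins through their mothers (r = 1/64) and half first cousins through their fathers (r = 1/16).
r = 1/64 + 1/16 = 5/64 = 0.078125.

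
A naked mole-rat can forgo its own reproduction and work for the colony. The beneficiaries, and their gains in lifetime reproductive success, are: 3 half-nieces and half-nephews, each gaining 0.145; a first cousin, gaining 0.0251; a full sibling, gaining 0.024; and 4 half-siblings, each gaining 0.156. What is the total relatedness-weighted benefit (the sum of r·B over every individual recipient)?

r to a half-niece or half-nephew = 1/8 (half-aunt/uncle↔niece/nephew: one path of length 3: r = (1/2)^3 = 1/8).
r to a first cousin = 0.125 (first cousins share one grandparent pair — two paths of length 4: r = 2·(1/2)^4 = 1/8).
r to a full sibling = 1/2 (full sibs share both parents — two paths of length 2: r = 2·(1/2)^2 = 1/2).
r to a half-sibling = 0.25 (half-sibs share one parent — one path of length 2: r = (1/2)^2 = 1/4).
Summing one r·B term per recipient: 3·0.125·0.145 + 1·0.125·0.0251 + 1·0.5·0.024 + 4·0.25·0.156 = 0.2255125.

0.2255125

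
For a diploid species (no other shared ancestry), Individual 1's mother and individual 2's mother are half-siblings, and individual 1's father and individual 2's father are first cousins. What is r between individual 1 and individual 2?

0.09375

Relatedness sums over independent paths through distinct common ancestors.
Individual 1 and individual 2 are related in two ways: half first cousins through their mothers (r = 1/16) and second cousins through their fathers (r = 1/32).
r = 1/16 + 1/32 = 0.09375.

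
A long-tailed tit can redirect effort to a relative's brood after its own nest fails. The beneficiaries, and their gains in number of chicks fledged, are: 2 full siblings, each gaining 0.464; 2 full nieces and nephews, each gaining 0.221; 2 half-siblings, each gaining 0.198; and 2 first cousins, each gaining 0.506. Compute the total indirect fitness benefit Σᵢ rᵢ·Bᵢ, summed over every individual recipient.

r to a full sibling = 1/2 (full sibs share both parents — two paths of length 2: r = 2·(1/2)^2 = 1/2).
r to a full niece or nephew = 0.25 (full aunt/uncle↔niece/nephew: two paths of length 3 through the shared grandparent pair: r = 2·(1/2)^3 = 1/4).
r to a half-sibling = 1/4 (half-sibs share one parent — one path of length 2: r = (1/2)^2 = 1/4).
r to a first cousin = 1/8 (first cousins share one grandparent pair — two paths of length 4: r = 2·(1/2)^4 = 1/8).
Summing one r·B term per recipient: 2·0.5·0.464 + 2·0.25·0.221 + 2·0.25·0.198 + 2·0.125·0.506 = 0.8.

0.8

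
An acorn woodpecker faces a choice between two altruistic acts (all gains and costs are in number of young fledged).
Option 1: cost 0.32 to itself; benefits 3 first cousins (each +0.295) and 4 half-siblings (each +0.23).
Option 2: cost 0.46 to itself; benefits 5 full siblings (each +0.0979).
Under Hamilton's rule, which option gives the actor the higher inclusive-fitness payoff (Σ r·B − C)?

Option 1: r to a first cousin = 0.125.
Option 1: r to a half-sibling = 0.25.
Option 1: Σ r·B − C = (3·0.125·0.295 + 4·0.25·0.23) − 0.32 = 0.020625.
Option 2: r to a full sibling = 0.5.
Option 2: Σ r·B − C = (5·0.5·0.0979) − 0.46 = -0.21525.
Option 1 has the higher net inclusive-fitness payoff.

Option 1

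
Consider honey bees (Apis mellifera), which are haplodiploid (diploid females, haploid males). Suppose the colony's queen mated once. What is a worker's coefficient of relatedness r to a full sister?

0.75

Haplodiploid full sisters inherit their father's entire haploid genome identically (contributing 1/2) and on average half of their mother's contribution (1/2 · 1/2 = 1/4); r = 1/2 + 1/4 = 3/4.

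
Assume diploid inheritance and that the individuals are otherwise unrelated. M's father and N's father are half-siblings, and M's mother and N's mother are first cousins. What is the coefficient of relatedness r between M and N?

0.09375

Independent pedigree routes through distinct common ancestors add.
M and N are related in two ways: half first cousins through their fathers (r = 1/16) and second cousins through their mothers (r = 1/32).
r = 1/16 + 1/32 = 3/32 = 0.09375.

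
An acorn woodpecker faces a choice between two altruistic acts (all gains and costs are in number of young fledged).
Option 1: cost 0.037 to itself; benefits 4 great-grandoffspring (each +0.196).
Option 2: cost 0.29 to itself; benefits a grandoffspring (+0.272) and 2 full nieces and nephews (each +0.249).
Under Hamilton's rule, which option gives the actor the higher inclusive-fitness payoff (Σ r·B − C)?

Option 1

Option 1: r to a great-grandoffspring = 0.125.
Option 1: Σ r·B − C = (4·0.125·0.196) − 0.037 = 0.061.
Option 2: r to a grandoffspring = 0.25.
Option 2: r to a full niece or nephew = 0.25.
Option 2: Σ r·B − C = (1·0.25·0.272 + 2·0.25·0.249) − 0.29 = -0.0975.
Option 1 has the higher net inclusive-fitness payoff.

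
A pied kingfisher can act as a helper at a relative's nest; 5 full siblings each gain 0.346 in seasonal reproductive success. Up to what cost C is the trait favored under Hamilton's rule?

r to a full sibling = 0.5 (full sibs share both parents — two paths of length 2: r = 2·(1/2)^2 = 1/2).
Hamilton's rule: n·r·B > C, so the trait is favored while C < n·r·B = 5·0.5·0.346 = 0.865.

0.865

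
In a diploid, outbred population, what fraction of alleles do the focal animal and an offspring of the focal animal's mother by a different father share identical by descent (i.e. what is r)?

Each parent–offspring link contributes a factor of 1/2, and independent paths through distinct common ancestors add.
Half-sibs share one parent — one path of length 2: r = (1/2)^2 = 1/4.

0.25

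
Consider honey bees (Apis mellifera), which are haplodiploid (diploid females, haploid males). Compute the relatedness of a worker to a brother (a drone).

Her haploid brother carries none of their father's genes and a random half of their mother's genome; that half matches the maternal half of her own genome with probability 1/2: r = 1/2 · 1/2 = 1/4.

0.25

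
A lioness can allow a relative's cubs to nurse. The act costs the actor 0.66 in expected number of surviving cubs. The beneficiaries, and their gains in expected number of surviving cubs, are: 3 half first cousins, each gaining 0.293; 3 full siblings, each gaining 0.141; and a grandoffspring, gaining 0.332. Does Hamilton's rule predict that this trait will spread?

Hamilton's rule: the trait is favored when the sum of r·B over every recipient exceeds the actor's cost C.
r to a half first cousin = 0.0625 (half first cousins share one grandparent — one path of length 4: r = (1/2)^4 = 1/16).
r to a full sibling = 1/2 (full sibs share both parents — two paths of length 2: r = 2·(1/2)^2 = 1/2).
r to a grandoffspring = 0.25 (two parent–offspring links: r = (1/2)^2 = 1/4).
Summing one r·B term per recipient: 3·0.0625·0.293 + 3·0.5·0.141 + 1·0.25·0.332 = 0.3494375.
0.3494375 < 0.66: the indirect benefit is less than the cost.

No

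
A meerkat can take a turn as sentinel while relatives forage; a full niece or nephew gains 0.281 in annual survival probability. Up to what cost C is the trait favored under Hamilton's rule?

0.07025

r to a full niece or nephew = 0.25 (full aunt/uncle↔niece/nephew: two paths of length 3 through the shared grandparent pair: r = 2·(1/2)^3 = 1/4).
Hamilton's rule: n·r·B > C, so the trait is favored while C < n·r·B = 1·0.25·0.281 = 0.07025.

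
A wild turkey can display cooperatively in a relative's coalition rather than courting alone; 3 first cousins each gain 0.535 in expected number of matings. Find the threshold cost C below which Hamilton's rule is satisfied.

r to a first cousin = 1/8 (first cousins share one grandparent pair — two paths of length 4: r = 2·(1/2)^4 = 1/8).
Hamilton's rule: n·r·B > C, so the trait is favored while C < n·r·B = 3·0.125·0.535 = 0.200625.

0.200625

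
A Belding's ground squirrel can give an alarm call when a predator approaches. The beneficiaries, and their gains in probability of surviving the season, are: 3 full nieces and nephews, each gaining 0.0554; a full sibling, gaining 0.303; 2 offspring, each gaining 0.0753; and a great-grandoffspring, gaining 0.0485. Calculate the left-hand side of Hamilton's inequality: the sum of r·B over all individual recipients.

0.2744125

r to a full niece or nephew = 0.25 (full aunt/uncle↔niece/nephew: two paths of length 3 through the shared grandparent pair: r = 2·(1/2)^3 = 1/4).
r to a full sibling = 0.5 (full sibs share both parents — two paths of length 2: r = 2·(1/2)^2 = 1/2).
r to an offspring = 0.5 (one parent–offspring link: r = (1/2)^1 = 1/2).
r to a great-grandoffspring = 0.125 (three parent–offspring links: r = (1/2)^3 = 1/8).
Summing one r·B term per recipient: 3·0.25·0.0554 + 1·0.5·0.303 + 2·0.5·0.0753 + 1·0.125·0.0485 = 0.2744125.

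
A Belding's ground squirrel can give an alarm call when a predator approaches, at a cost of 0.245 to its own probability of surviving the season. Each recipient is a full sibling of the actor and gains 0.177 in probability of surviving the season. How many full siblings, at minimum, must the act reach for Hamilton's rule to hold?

3

r to a full sibling = 1/2 (full sibs share both parents — two paths of length 2: r = 2·(1/2)^2 = 1/2).
Hamilton's rule: n·r·B > C  ⇒  n > C/(r·B) = 0.245/(0.5·0.177) = 2.768.
The smallest integer exceeding 2.768 is 3.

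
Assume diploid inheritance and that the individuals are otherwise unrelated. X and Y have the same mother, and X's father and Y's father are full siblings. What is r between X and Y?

0.375

Independent pedigree routes through distinct common ancestors add.
X and Y are related in two ways: half-sibs through their shared mother (r = 1/4) and first cousins through their fathers (r = 1/8).
r = 1/4 + 1/8 = 0.375.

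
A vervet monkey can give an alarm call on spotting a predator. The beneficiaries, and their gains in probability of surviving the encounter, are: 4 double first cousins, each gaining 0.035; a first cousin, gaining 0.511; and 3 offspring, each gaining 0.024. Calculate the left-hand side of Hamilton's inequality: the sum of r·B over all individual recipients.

0.134875

r to a double first cousin = 0.25 (double first cousins share both grandparent pairs — four paths of length 4: r = 4·(1/2)^4 = 1/4).
r to a first cousin = 0.125 (first cousins share one grandparent pair — two paths of length 4: r = 2·(1/2)^4 = 1/8).
r to an offspring = 1/2 (one parent–offspring link: r = (1/2)^1 = 1/2).
Summing one r·B term per recipient: 4·0.25·0.035 + 1·0.125·0.511 + 3·0.5·0.024 = 0.134875.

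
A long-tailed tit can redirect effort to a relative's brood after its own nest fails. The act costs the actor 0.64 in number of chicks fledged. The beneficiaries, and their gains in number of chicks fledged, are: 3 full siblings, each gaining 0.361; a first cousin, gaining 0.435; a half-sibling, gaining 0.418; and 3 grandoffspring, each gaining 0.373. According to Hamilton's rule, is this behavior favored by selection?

Yes

Hamilton's rule: the trait is favored when the sum of r·B over every recipient exceeds the actor's cost C.
r to a full sibling = 0.5 (full sibs share both parents — two paths of length 2: r = 2·(1/2)^2 = 1/2).
r to a first cousin = 0.125 (first cousins share one grandparent pair — two paths of length 4: r = 2·(1/2)^4 = 1/8).
r to a half-sibling = 0.25 (half-sibs share one parent — one path of length 2: r = (1/2)^2 = 1/4).
r to a grandoffspring = 0.25 (two parent–offspring links: r = (1/2)^2 = 1/4).
Summing one r·B term per recipient: 3·0.5·0.361 + 1·0.125·0.435 + 1·0.25·0.418 + 3·0.25·0.373 = 0.980125.
0.980125 > 0.64: the indirect benefit exceeds the cost.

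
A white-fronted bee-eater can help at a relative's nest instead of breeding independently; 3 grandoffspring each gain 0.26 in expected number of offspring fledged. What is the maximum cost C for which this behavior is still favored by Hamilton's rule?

r to a grandoffspring = 0.25 (two parent–offspring links: r = (1/2)^2 = 1/4).
Hamilton's rule: n·r·B > C, so the trait is favored while C < n·r·B = 3·0.25·0.26 = 0.195.

0.195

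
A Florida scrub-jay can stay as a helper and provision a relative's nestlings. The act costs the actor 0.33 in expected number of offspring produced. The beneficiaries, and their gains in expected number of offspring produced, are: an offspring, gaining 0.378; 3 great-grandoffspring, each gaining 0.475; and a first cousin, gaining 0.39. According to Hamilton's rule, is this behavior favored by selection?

Yes

Hamilton's rule: the trait is favored when the sum of r·B over every recipient exceeds the actor's cost C.
r to an offspring = 1/2 (one parent–offspring link: r = (1/2)^1 = 1/2).
r to a great-grandoffspring = 1/8 (three parent–offspring links: r = (1/2)^3 = 1/8).
r to a first cousin = 1/8 (first cousins share one grandparent pair — two paths of length 4: r = 2·(1/2)^4 = 1/8).
Summing one r·B term per recipient: 1·0.5·0.378 + 3·0.125·0.475 + 1·0.125·0.39 = 0.415875.
0.415875 > 0.33: the indirect benefit exceeds the cost.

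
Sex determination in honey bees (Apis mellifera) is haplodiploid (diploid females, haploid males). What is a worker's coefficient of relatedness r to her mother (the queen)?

0.5

One meiotic link between diploid queen and diploid daughter: r = 1/2.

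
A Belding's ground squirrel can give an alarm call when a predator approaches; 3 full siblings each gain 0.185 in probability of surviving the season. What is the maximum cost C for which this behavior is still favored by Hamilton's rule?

0.2775

r to a full sibling = 1/2 (full sibs share both parents — two paths of length 2: r = 2·(1/2)^2 = 1/2).
Hamilton's rule: n·r·B > C, so the trait is favored while C < n·r·B = 3·0.5·0.185 = 0.2775.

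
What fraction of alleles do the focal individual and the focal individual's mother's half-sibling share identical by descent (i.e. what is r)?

0.125

Each parent–offspring link contributes a factor of 1/2, and independent paths through distinct common ancestors add.
Half-aunt/uncle↔niece/nephew: one path of length 3: r = (1/2)^3 = 1/8.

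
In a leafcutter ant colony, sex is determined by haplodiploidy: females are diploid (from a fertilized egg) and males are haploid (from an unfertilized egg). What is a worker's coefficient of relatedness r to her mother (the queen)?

0.5

One meiotic link between diploid queen and diploid daughter: r = 1/2.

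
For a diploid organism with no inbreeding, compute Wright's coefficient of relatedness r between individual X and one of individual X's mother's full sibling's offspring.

Each parent–offspring link contributes a factor of 1/2, and independent paths through distinct common ancestors add.
First cousins share one grandparent pair — two paths of length 4: r = 2·(1/2)^4 = 1/8.

0.125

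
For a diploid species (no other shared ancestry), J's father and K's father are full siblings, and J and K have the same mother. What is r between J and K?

0.375

Relatedness sums over independent paths through distinct common ancestors.
J and K are related in two ways: first cousins through their fathers (r = 1/8) and half-sibs through their shared mother (r = 1/4).
r = 1/8 + 1/4 = 0.375.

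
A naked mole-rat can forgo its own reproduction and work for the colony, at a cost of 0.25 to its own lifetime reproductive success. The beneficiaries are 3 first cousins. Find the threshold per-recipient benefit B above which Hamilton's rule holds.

r to a first cousin = 0.125 (first cousins share one grandparent pair — two paths of length 4: r = 2·(1/2)^4 = 1/8).
Hamilton's rule with n recipients of equal r: n·r·B > C, so B > C/(n·r) = 0.25/(3·0.125) = 0.6667.

0.6667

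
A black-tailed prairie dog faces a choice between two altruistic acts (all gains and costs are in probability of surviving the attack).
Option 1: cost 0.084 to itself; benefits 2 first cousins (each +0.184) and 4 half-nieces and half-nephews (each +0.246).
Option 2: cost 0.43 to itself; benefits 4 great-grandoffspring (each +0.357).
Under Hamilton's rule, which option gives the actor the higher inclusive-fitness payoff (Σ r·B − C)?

Option 1

Option 1: r to a first cousin = 0.125.
Option 1: r to a half-niece or half-nephew = 0.125.
Option 1: Σ r·B − C = (2·0.125·0.184 + 4·0.125·0.246) − 0.084 = 0.085.
Option 2: r to a great-grandoffspring = 0.125.
Option 2: Σ r·B − C = (4·0.125·0.357) − 0.43 = -0.2515.
Option 1 has the higher net inclusive-fitness payoff.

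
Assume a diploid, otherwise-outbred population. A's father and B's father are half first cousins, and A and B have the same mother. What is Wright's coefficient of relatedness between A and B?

0.265625

Independent pedigree routes through distinct common ancestors add.
A and B are related in two ways: half second cousins through their fathers (r = 1/64) and half-sibs through their shared mother (r = 1/4).
r = 1/64 + 1/4 = 17/64 = 0.265625.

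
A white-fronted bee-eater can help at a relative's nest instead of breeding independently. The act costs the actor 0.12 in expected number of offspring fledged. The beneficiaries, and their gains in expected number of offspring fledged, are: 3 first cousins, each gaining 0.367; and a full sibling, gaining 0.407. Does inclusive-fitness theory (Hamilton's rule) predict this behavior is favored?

Hamilton's rule: the trait is favored when the sum of r·B over every recipient exceeds the actor's cost C.
r to a first cousin = 0.125 (first cousins share one grandparent pair — two paths of length 4: r = 2·(1/2)^4 = 1/8).
r to a full sibling = 0.5 (full sibs share both parents — two paths of length 2: r = 2·(1/2)^2 = 1/2).
Summing one r·B term per recipient: 3·0.125·0.367 + 1·0.5·0.407 = 0.341125.
0.341125 > 0.12: the indirect benefit exceeds the cost.

Yes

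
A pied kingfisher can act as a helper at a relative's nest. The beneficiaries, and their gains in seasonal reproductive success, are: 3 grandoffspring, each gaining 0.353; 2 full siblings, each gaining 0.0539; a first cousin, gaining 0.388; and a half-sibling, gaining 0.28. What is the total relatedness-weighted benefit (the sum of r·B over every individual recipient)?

r to a grandoffspring = 0.25 (two parent–offspring links: r = (1/2)^2 = 1/4).
r to a full sibling = 0.5 (full sibs share both parents — two paths of length 2: r = 2·(1/2)^2 = 1/2).
r to a first cousin = 1/8 (first cousins share one grandparent pair — two paths of length 4: r = 2·(1/2)^4 = 1/8).
r to a half-sibling = 0.25 (half-sibs share one parent — one path of length 2: r = (1/2)^2 = 1/4).
Summing one r·B term per recipient: 3·0.25·0.353 + 2·0.5·0.0539 + 1·0.125·0.388 + 1·0.25·0.28 = 0.43715.

0.43715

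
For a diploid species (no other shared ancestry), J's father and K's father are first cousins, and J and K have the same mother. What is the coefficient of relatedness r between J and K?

With two independent routes of shared ancestry, r is the sum of the two contributions.
J and K are related in two ways: second cousins through their fathers (r = 1/32) and half-sibs through their shared mother (r = 1/4).
r = 1/32 + 1/4 = 0.28125.

0.28125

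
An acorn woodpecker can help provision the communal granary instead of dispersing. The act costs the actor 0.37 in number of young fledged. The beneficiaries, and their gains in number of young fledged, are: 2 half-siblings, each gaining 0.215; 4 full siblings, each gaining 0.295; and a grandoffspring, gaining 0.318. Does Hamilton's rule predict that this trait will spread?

Yes

Hamilton's rule: the trait is favored when the sum of r·B over every recipient exceeds the actor's cost C.
r to a half-sibling = 0.25 (half-sibs share one parent — one path of length 2: r = (1/2)^2 = 1/4).
r to a full sibling = 1/2 (full sibs share both parents — two paths of length 2: r = 2·(1/2)^2 = 1/2).
r to a grandoffspring = 1/4 (two parent–offspring links: r = (1/2)^2 = 1/4).
Summing one r·B term per recipient: 2·0.25·0.215 + 4·0.5·0.295 + 1·0.25·0.318 = 0.777.
0.777 > 0.37: the indirect benefit exceeds the cost.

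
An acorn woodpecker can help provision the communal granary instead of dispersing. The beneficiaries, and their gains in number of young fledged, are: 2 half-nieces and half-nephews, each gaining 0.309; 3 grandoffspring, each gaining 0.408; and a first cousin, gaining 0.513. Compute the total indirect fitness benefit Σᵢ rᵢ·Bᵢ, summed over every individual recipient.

0.447375

r to a half-niece or half-nephew = 0.125 (half-aunt/uncle↔niece/nephew: one path of length 3: r = (1/2)^3 = 1/8).
r to a grandoffspring = 0.25 (two parent–offspring links: r = (1/2)^2 = 1/4).
r to a first cousin = 1/8 (first cousins share one grandparent pair — two paths of length 4: r = 2·(1/2)^4 = 1/8).
Summing one r·B term per recipient: 2·0.125·0.309 + 3·0.25·0.408 + 1·0.125·0.513 = 0.447375.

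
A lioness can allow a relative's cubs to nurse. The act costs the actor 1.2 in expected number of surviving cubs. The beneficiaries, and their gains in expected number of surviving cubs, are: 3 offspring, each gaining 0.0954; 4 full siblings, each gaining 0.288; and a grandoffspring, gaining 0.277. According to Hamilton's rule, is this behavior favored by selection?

Hamilton's rule: the trait is favored when the sum of r·B over every recipient exceeds the actor's cost C.
r to an offspring = 0.5 (one parent–offspring link: r = (1/2)^1 = 1/2).
r to a full sibling = 0.5 (full sibs share both parents — two paths of length 2: r = 2·(1/2)^2 = 1/2).
r to a grandoffspring = 0.25 (two parent–offspring links: r = (1/2)^2 = 1/4).
Summing one r·B term per recipient: 3·0.5·0.0954 + 4·0.5·0.288 + 1·0.25·0.277 = 0.78835.
0.78835 < 1.2: the indirect benefit is less than the cost.

No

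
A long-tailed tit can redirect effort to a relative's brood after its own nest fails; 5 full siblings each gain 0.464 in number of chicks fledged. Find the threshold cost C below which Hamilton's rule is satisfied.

1.16

r to a full sibling = 0.5 (full sibs share both parents — two paths of length 2: r = 2·(1/2)^2 = 1/2).
Hamilton's rule: n·r·B > C, so the trait is favored while C < n·r·B = 5·0.5·0.464 = 1.16.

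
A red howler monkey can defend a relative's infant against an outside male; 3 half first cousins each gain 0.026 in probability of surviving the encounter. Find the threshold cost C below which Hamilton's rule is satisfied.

0.004875

r to a half first cousin = 0.0625 (half first cousins share one grandparent — one path of length 4: r = (1/2)^4 = 1/16).
Hamilton's rule: n·r·B > C, so the trait is favored while C < n·r·B = 3·0.0625·0.026 = 0.004875.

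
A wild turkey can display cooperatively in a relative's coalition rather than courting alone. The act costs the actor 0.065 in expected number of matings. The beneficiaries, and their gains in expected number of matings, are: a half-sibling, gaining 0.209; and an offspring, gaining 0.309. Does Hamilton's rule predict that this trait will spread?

Yes

Hamilton's rule: the trait is favored when the sum of r·B over every recipient exceeds the actor's cost C.
r to a half-sibling = 1/4 (half-sibs share one parent — one path of length 2: r = (1/2)^2 = 1/4).
r to an offspring = 0.5 (one parent–offspring link: r = (1/2)^1 = 1/2).
Summing one r·B term per recipient: 1·0.25·0.209 + 1·0.5·0.309 = 0.20675.
0.20675 > 0.065: the indirect benefit exceeds the cost.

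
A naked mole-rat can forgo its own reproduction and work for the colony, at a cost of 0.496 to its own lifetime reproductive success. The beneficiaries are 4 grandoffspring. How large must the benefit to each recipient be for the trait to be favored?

r to a grandoffspring = 1/4 (two parent–offspring links: r = (1/2)^2 = 1/4).
Hamilton's rule with n recipients of equal r: n·r·B > C, so B > C/(n·r) = 0.496/(4·0.25) = 0.496.

0.496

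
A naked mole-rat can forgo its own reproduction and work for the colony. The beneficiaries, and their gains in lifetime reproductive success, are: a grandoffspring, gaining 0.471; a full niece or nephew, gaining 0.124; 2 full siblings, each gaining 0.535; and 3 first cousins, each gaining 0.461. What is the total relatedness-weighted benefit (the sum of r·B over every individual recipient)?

0.856625

r to a grandoffspring = 1/4 (two parent–offspring links: r = (1/2)^2 = 1/4).
r to a full niece or nephew = 1/4 (full aunt/uncle↔niece/nephew: two paths of length 3 through the shared grandparent pair: r = 2·(1/2)^3 = 1/4).
r to a full sibling = 0.5 (full sibs share both parents — two paths of length 2: r = 2·(1/2)^2 = 1/2).
r to a first cousin = 0.125 (first cousins share one grandparent pair — two paths of length 4: r = 2·(1/2)^4 = 1/8).
Summing one r·B term per recipient: 1·0.25·0.471 + 1·0.25·0.124 + 2·0.5·0.535 + 3·0.125·0.461 = 0.856625.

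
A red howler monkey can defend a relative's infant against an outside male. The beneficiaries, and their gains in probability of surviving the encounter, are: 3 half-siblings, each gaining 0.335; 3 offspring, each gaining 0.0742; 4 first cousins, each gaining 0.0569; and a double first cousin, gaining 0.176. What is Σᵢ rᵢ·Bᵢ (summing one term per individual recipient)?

r to a half-sibling = 1/4 (half-sibs share one parent — one path of length 2: r = (1/2)^2 = 1/4).
r to an offspring = 1/2 (one parent–offspring link: r = (1/2)^1 = 1/2).
r to a first cousin = 1/8 (first cousins share one grandparent pair — two paths of length 4: r = 2·(1/2)^4 = 1/8).
r to a double first cousin = 0.25 (double first cousins share both grandparent pairs — four paths of length 4: r = 4·(1/2)^4 = 1/4).
Summing one r·B term per recipient: 3·0.25·0.335 + 3·0.5·0.0742 + 4·0.125·0.0569 + 1·0.25·0.176 = 0.435.

0.435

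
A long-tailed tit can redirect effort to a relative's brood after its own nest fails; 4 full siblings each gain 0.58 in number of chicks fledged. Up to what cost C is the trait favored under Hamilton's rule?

1.16

r to a full sibling = 0.5 (full sibs share both parents — two paths of length 2: r = 2·(1/2)^2 = 1/2).
Hamilton's rule: n·r·B > C, so the trait is favored while C < n·r·B = 4·0.5·0.58 = 1.16.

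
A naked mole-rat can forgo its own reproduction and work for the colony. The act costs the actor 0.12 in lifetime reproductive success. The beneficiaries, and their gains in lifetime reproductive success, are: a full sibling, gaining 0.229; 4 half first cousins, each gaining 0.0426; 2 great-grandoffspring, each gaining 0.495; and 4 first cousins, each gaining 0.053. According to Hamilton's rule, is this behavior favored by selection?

Hamilton's rule: the trait is favored when the sum of r·B over every recipient exceeds the actor's cost C.
r to a full sibling = 0.5 (full sibs share both parents — two paths of length 2: r = 2·(1/2)^2 = 1/2).
r to a half first cousin = 0.0625 (half first cousins share one grandparent — one path of length 4: r = (1/2)^4 = 1/16).
r to a great-grandoffspring = 1/8 (three parent–offspring links: r = (1/2)^3 = 1/8).
r to a first cousin = 0.125 (first cousins share one grandparent pair — two paths of length 4: r = 2·(1/2)^4 = 1/8).
Summing one r·B term per recipient: 1·0.5·0.229 + 4·0.0625·0.0426 + 2·0.125·0.495 + 4·0.125·0.053 = 0.2754.
0.2754 > 0.12: the indirect benefit exceeds the cost.

Yes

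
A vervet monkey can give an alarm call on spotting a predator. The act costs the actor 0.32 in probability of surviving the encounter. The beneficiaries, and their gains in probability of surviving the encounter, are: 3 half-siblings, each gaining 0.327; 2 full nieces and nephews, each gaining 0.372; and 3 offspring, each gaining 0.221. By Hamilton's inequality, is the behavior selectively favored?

Hamilton's rule: the trait is favored when the sum of r·B over every recipient exceeds the actor's cost C.
r to a half-sibling = 1/4 (half-sibs share one parent — one path of length 2: r = (1/2)^2 = 1/4).
r to a full niece or nephew = 1/4 (full aunt/uncle↔niece/nephew: two paths of length 3 through the shared grandparent pair: r = 2·(1/2)^3 = 1/4).
r to an offspring = 0.5 (one parent–offspring link: r = (1/2)^1 = 1/2).
Summing one r·B term per recipient: 3·0.25·0.327 + 2·0.25·0.372 + 3·0.5·0.221 = 0.76275.
0.76275 > 0.32: the indirect benefit exceeds the cost.

Yes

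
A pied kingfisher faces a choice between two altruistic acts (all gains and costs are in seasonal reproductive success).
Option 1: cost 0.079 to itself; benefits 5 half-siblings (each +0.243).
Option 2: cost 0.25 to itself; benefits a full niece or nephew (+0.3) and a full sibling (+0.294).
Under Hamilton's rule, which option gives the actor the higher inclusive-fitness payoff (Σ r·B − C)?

Option 1: r to a half-sibling = 0.25.
Option 1: Σ r·B − C = (5·0.25·0.243) − 0.079 = 0.22475.
Option 2: r to a full niece or nephew = 0.25.
Option 2: r to a full sibling = 0.5.
Option 2: Σ r·B − C = (1·0.25·0.3 + 1·0.5·0.294) − 0.25 = -0.028.
Option 1 has the higher net inclusive-fitness payoff.

Option 1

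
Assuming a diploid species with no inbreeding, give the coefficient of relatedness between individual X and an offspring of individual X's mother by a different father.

Each parent–offspring link contributes a factor of 1/2, and independent paths through distinct common ancestors add.
Half-sibs share one parent — one path of length 2: r = (1/2)^2 = 1/4.

0.25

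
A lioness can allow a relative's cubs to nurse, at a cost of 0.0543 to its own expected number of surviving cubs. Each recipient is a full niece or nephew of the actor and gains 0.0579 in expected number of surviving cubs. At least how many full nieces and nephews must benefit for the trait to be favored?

r to a full niece or nephew = 0.25 (full aunt/uncle↔niece/nephew: two paths of length 3 through the shared grandparent pair: r = 2·(1/2)^3 = 1/4).
Hamilton's rule: n·r·B > C  ⇒  n > C/(r·B) = 0.0543/(0.25·0.0579) = 3.751.
The smallest integer exceeding 3.751 is 4.

4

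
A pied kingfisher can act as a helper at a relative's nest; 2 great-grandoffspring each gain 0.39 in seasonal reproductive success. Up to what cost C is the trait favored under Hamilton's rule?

0.0975

r to a great-grandoffspring = 1/8 (three parent–offspring links: r = (1/2)^3 = 1/8).
Hamilton's rule: n·r·B > C, so the trait is favored while C < n·r·B = 2·0.125·0.39 = 0.0975.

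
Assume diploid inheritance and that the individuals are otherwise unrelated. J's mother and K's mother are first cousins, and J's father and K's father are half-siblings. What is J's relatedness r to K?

0.09375

With two independent routes of shared ancestry, r is the sum of the two contributions.
J and K are related in two ways: second cousins through their mothers (r = 1/32) and half first cousins through their fathers (r = 1/16).
r = 1/32 + 1/16 = 3/32 = 0.09375.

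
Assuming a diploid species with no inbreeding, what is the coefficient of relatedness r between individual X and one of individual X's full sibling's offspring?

0.25

Each parent–offspring link contributes a factor of 1/2, and independent paths through distinct common ancestors add.
Full aunt/uncle↔niece/nephew: two paths of length 3 through the shared grandparent pair: r = 2·(1/2)^3 = 1/4.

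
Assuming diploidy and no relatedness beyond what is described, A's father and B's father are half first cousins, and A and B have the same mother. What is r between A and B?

0.265625

Relatedness sums over independent paths through distinct common ancestors.
A and B are related in two ways: half second cousins through their fathers (r = 1/64) and half-sibs through their shared mother (r = 1/4).
r = 1/64 + 1/4 = 0.265625.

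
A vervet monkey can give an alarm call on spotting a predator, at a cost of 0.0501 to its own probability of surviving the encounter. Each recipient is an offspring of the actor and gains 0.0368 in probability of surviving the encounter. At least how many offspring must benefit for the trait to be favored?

3

r to an offspring = 0.5 (one parent–offspring link: r = (1/2)^1 = 1/2).
Hamilton's rule: n·r·B > C  ⇒  n > C/(r·B) = 0.0501/(0.5·0.0368) = 2.723.
The smallest integer exceeding 2.723 is 3.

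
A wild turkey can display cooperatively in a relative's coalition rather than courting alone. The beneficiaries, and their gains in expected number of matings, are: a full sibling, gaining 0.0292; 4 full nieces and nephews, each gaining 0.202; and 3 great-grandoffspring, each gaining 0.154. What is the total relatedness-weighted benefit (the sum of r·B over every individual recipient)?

0.27435

r to a full sibling = 1/2 (full sibs share both parents — two paths of length 2: r = 2·(1/2)^2 = 1/2).
r to a full niece or nephew = 1/4 (full aunt/uncle↔niece/nephew: two paths of length 3 through the shared grandparent pair: r = 2·(1/2)^3 = 1/4).
r to a great-grandoffspring = 1/8 (three parent–offspring links: r = (1/2)^3 = 1/8).
Summing one r·B term per recipient: 1·0.5·0.0292 + 4·0.25·0.202 + 3·0.125·0.154 = 0.27435.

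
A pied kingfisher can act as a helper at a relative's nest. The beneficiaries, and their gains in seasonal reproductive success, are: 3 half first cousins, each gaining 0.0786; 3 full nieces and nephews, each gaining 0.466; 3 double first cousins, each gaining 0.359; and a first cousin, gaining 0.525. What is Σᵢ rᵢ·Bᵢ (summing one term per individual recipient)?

r to a half first cousin = 1/16 (half first cousins share one grandparent — one path of length 4: r = (1/2)^4 = 1/16).
r to a full niece or nephew = 1/4 (full aunt/uncle↔niece/nephew: two paths of length 3 through the shared grandparent pair: r = 2·(1/2)^3 = 1/4).
r to a double first cousin = 1/4 (double first cousins share both grandparent pairs — four paths of length 4: r = 4·(1/2)^4 = 1/4).
r to a first cousin = 0.125 (first cousins share one grandparent pair — two paths of length 4: r = 2·(1/2)^4 = 1/8).
Summing one r·B term per recipient: 3·0.0625·0.0786 + 3·0.25·0.466 + 3·0.25·0.359 + 1·0.125·0.525 = 0.6991125.

0.6991125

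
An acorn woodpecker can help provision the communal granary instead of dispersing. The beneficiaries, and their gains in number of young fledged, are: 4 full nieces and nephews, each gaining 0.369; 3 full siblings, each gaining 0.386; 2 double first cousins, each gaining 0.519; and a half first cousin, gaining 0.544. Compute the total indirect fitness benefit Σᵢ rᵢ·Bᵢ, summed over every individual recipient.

1.2415

r to a full niece or nephew = 1/4 (full aunt/uncle↔niece/nephew: two paths of length 3 through the shared grandparent pair: r = 2·(1/2)^3 = 1/4).
r to a full sibling = 1/2 (full sibs share both parents — two paths of length 2: r = 2·(1/2)^2 = 1/2).
r to a double first cousin = 1/4 (double first cousins share both grandparent pairs — four paths of length 4: r = 4·(1/2)^4 = 1/4).
r to a half first cousin = 1/16 (half first cousins share one grandparent — one path of length 4: r = (1/2)^4 = 1/16).
Summing one r·B term per recipient: 4·0.25·0.369 + 3·0.5·0.386 + 2·0.25·0.519 + 1·0.0625·0.544 = 1.2415.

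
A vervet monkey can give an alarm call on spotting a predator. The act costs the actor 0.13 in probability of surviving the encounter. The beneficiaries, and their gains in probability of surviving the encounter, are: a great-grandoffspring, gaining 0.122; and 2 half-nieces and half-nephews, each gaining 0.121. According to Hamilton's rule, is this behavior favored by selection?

No

Hamilton's rule: the trait is favored when the sum of r·B over every recipient exceeds the actor's cost C.
r to a great-grandoffspring = 1/8 (three parent–offspring links: r = (1/2)^3 = 1/8).
r to a half-niece or half-nephew = 0.125 (half-aunt/uncle↔niece/nephew: one path of length 3: r = (1/2)^3 = 1/8).
Summing one r·B term per recipient: 1·0.125·0.122 + 2·0.125·0.121 = 0.0455.
0.0455 < 0.13: the indirect benefit is less than the cost.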